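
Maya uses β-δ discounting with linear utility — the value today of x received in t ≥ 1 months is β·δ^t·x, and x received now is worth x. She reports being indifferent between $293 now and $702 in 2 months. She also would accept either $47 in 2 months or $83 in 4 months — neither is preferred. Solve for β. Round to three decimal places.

Both payoffs in the second observation are in the future, so β drops out: δ^2·47 = δ^4·83 ⇒ δ^2 = 47/83 = 0.56627, so δ = 0.75251.
Substituting δ into 293 = β·δ^2·702: β = 293/(397.518) ≈ 0.737.

β ≈ 0.737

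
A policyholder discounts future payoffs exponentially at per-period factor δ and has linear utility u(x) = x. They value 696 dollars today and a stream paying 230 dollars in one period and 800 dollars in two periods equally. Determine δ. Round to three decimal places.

δ ≈ 0.800

Present value of the stream is 230·δ + 800·δ². Indifference gives 230δ + 800δ² = 696.
Rearranged: 800δ² + 230δ − 696 = 0.
The positive root is δ = [−230 + √(230² + 4·800·696)] / (2·800) = (−230 + 1510.000)/1600 ≈ 0.800.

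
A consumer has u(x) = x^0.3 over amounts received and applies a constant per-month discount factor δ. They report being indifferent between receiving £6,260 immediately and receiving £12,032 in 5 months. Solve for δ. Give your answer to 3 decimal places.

The payoff in 5 months is discounted by δ^5, so u(6260) = δ^5·u(12032) and δ^5 = u(6260)/u(12032).
With u(x) = x^0.3: δ^5 = 6260^0.3/12032^0.3 = (6260/12032)^0.3 = 0.82200.
So δ = 0.82200^(1/5) ≈ 0.962.

δ ≈ 0.962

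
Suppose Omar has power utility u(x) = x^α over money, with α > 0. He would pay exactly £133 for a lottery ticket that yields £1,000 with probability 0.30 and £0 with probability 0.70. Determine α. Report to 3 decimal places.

α ≈ 0.597

Since u(0) = 0, the lottery's EU is 0.30·1000^α.
Indifference: 133^α = 0.30·1000^α, so (133/1000)^α = 0.30.
Take logs: α = ln 0.30 / ln(133/1000) ≈ 0.59679.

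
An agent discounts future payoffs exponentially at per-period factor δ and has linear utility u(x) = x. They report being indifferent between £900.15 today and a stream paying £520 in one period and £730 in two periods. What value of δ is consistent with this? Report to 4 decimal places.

Present value of the stream is 520·δ + 730·δ². Indifference gives 520δ + 730δ² = 900.15.
Rearranged: 730δ² + 520δ − 900.15 = 0.
By the quadratic formula (taking the positive root), δ = (−520 + √2898838.00) / 1460 ≈ 0.8100.

δ ≈ 0.8100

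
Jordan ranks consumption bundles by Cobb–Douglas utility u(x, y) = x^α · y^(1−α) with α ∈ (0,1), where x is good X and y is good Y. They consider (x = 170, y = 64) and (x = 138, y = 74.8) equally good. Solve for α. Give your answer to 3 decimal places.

α ≈ 0.428

The Cobb–Douglas utilities coincide, so 170^α·64^(1−α) = 138^α·74.8^(1−α).
(170/138)^α = (74.8/64)^(1−α); take logs: α·ln(170/138) = (1−α)·ln(74.8/64), i.e. α·0.208545 = (1−α)·0.155935.
With A = 0.208545 and B = 0.155935: α·A = (1−α)·B, so α = B/(A+B) = 0.155935/0.364480 ≈ 0.428.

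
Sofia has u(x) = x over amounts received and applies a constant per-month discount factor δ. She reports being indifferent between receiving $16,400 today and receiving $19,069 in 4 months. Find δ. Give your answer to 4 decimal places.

Indifference means u(16400) = δ^4 · u(19069), so δ^4 = u(16400)/u(19069).
With u(x) = x: δ^4 = 16400/19069 = 0.86003.
Hence δ = (0.86003)^(1/4) = 0.963006.

δ ≈ 0.9630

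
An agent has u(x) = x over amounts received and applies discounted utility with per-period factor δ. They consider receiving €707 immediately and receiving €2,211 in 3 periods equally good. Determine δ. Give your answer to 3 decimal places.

Indifference means u(707) = δ^3 · u(2211), so δ^3 = u(707)/u(2211).
With u(x) = x: δ^3 = 707/2211 = 0.31976.
Hence δ = (0.31976)^(1/3) = 0.68382.

δ ≈ 0.684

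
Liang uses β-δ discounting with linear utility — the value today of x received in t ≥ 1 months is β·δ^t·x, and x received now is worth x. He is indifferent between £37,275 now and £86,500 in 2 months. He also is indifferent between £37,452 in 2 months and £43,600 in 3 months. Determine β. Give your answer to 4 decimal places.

β ≈ 0.5840

The second indifference involves only future payoffs, so β cancels: β·δ^2·37452 = β·δ^3·43600, giving δ = 37452/43600 = 0.85899.
The first indifference: 37275 = β·δ^2·86500, so β = 37275/(δ^2·86500) = 37275/(0.73787·86500) ≈ 0.5840.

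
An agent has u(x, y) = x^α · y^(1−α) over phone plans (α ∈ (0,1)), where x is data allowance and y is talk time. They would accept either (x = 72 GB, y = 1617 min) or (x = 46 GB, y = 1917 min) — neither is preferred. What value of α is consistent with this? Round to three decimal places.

The Cobb–Douglas utilities coincide, so 72^α·1617^(1−α) = 46^α·1917^(1−α).
Taking logs: α·ln 72 + (1−α)·ln 1617 = α·ln 46 + (1−α)·ln 1917, i.e. α·0.448025 = (1−α)·0.170189.
With A = 0.448025 and B = 0.170189: α·A = (1−α)·B, so α = B/(A+B) = 0.170189/0.618214 ≈ 0.275.

α ≈ 0.275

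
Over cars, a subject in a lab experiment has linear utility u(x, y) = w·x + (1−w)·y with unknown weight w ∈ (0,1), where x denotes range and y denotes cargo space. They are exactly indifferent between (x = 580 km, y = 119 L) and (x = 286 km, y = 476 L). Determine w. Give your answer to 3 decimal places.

w = 0.548

Indifference: w·580 + (1−w)·119 = w·286 + (1−w)·476.
w·(580−286) = (1−w)·(476−119), i.e. w·294 = (1−w)·357.
The marginal rate of substitution is 357/294, so w = 357/(294+357) = 0.548.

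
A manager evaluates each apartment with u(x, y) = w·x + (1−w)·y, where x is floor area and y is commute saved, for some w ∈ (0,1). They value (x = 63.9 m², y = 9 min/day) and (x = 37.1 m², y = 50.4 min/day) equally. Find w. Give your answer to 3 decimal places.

u(63.9,9) = u(37.1,50.4) means w·63.9 + (1−w)·9 = w·37.1 + (1−w)·50.4.
Rearranging, 26.8·w − 41.4·(1−w) = 0.
Hence w = 41.4/(26.8+41.4) = 41.4/68.2 = 0.607.

w = 0.607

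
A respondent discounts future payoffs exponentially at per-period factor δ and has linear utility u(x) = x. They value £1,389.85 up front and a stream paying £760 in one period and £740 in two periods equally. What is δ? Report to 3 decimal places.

Present value of the stream is 760·δ + 740·δ². Indifference gives 760δ + 740δ² = 1389.85.
Rearranged: 740δ² + 760δ − 1389.85 = 0.
The positive root is δ = [−760 + √(760² + 4·740·1389.85)] / (2·740) = (−760 + 2166.000)/1480 ≈ 0.950.

δ ≈ 0.950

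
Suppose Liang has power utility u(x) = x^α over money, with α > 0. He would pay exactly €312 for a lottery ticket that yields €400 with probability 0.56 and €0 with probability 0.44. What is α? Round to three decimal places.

α ≈ 2.334

The lottery's expected utility is 0.56·u(400) + 0.44·u(0) = 0.56·400^α (since u(0) = 0 for α > 0).
Setting u(312) equal to that: 312^α = 0.56·400^α ⇒ (312/400)^α = 0.56.
α = ln(0.56) / ln(312/400) = -0.579818/-0.248461 ≈ 2.334.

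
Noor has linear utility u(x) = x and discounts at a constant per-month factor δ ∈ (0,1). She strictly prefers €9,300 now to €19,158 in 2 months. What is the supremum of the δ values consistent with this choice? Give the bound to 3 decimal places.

δ < 0.697

Under u(x) = x this choice says 9300 > δ^2·19158.
Dividing by 19158: δ^2 < 0.48544. Both sides are positive, so the square root keeps the direction.
δ < (9300/19158)^(1/2) ≈ 0.697.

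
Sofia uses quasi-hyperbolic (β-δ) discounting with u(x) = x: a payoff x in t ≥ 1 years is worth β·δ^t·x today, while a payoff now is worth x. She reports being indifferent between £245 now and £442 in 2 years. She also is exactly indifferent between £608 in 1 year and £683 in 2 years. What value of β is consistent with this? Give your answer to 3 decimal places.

The second indifference involves only future payoffs, so β cancels: β·δ^1·608 = β·δ^2·683, giving δ = 608/683 = 0.89019.
Substituting δ into 245 = β·δ^2·442: β = 245/(350.258) ≈ 0.699.

β ≈ 0.699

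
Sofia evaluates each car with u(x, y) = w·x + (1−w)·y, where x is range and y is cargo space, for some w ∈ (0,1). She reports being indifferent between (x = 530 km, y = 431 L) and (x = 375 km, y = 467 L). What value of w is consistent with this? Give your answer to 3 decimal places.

w = 0.188

u(530,431) = u(375,467) means w·530 + (1−w)·431 = w·375 + (1−w)·467.
w·(530−375) = (1−w)·(467−431), i.e. w·155 = (1−w)·36.
The marginal rate of substitution is 36/155, so w = 36/(155+36) = 0.188.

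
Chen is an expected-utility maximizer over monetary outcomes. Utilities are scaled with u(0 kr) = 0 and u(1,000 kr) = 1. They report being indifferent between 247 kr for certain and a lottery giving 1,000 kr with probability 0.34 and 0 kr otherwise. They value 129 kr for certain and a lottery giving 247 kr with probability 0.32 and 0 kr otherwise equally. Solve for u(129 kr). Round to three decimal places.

The first gamble pins u(247 kr): it must equal 0.34·1 + 0.66·0 = 0.34.
Chaining: u(129 kr) = 0.32·0.34 + 0.68·0.00 = 0.1088.

0.109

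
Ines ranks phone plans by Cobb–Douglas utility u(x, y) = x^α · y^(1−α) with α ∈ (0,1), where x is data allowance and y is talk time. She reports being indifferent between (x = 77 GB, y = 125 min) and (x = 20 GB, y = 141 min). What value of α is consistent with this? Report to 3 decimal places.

Set the two utilities equal: 77^α·125^(1−α) = 20^α·141^(1−α).
(77/20)^α = (141/125)^(1−α); take logs: α·ln(77/20) = (1−α)·ln(141/125), i.e. α·1.348073 = (1−α)·0.120446.
With A = 1.348073 and B = 0.120446: α·A = (1−α)·B, so α = B/(A+B) = 0.120446/1.468519 ≈ 0.082.

α ≈ 0.082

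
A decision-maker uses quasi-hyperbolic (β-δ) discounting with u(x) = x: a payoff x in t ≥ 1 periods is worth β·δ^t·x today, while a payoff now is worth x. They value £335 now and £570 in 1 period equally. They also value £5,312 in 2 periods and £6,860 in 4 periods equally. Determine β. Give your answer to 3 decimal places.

Both payoffs in the second observation are in the future, so β drops out: δ^2·5312 = δ^4·6860 ⇒ δ^2 = 5312/6860 = 0.77434, so δ = 0.87997.
The first indifference: 335 = β·δ·570, so β = 335/(δ·570) = 335/(0.87997·570) ≈ 0.668.

β ≈ 0.668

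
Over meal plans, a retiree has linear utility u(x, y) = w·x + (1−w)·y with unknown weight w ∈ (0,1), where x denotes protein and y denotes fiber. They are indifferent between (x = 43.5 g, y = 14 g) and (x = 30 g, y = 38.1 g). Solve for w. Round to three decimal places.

Equating utilities: w·43.5 + (1−w)·14 = w·30 + (1−w)·38.1.
w·(43.5−30) = (1−w)·(38.1−14), i.e. w·13.5 = (1−w)·24.1.
Hence w = 24.1/(13.5+24.1) = 24.1/37.6 = 0.641.

w = 0.641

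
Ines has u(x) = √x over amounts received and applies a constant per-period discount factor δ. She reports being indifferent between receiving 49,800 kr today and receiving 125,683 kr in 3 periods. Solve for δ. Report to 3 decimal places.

Equating discounted utilities: u(49800) = δ^3·u(125683) ⇒ δ^3 = u(49800)/u(125683).
With u(x) = √x: δ^3 = √49800/√125683 = √(49800/125683) = 0.62947.
So δ = 0.62947^(1/3) ≈ 0.857.

δ ≈ 0.857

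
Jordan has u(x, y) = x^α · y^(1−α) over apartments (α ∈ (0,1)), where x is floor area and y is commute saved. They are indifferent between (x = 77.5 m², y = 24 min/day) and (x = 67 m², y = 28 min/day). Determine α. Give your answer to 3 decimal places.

Indifference: 77.5^α · 24^(1−α) = 67^α · 28^(1−α).
Taking logs: α·ln 77.5 + (1−α)·ln 24 = α·ln 67 + (1−α)·ln 28, i.e. α·0.145585 = (1−α)·0.154151.
Thus α·(0.299736) = 0.154151, so α = 0.154151/0.299736 ≈ 0.514.

α ≈ 0.514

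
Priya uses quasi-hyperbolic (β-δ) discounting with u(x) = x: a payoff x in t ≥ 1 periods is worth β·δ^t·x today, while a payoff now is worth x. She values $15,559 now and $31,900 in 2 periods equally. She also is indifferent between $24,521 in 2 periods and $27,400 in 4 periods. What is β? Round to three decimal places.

The second indifference involves only future payoffs, so β cancels: β·δ^2·24521 = β·δ^4·27400, giving δ^2 = 24521/27400 = 0.89493, so δ = 0.94601.
The first indifference: 15559 = β·δ^2·31900, so β = 15559/(δ^2·31900) = 15559/(0.89493·31900) ≈ 0.545.

β ≈ 0.545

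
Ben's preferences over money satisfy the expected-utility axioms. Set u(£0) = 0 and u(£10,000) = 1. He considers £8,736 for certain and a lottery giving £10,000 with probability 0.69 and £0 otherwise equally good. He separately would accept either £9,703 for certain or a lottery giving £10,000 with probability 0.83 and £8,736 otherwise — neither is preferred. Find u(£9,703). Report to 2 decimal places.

The first gamble pins u(£8,736): it must equal 0.69·1 + 0.31·0 = 0.69.
Chaining: u(£9,703) = 0.83·1.00 + 0.17·0.69 = 0.9473.

0.95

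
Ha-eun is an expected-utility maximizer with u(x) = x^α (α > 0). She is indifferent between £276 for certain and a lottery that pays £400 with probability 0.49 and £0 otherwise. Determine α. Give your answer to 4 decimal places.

The lottery's expected utility is 0.49·u(400) + 0.51·u(0) = 0.49·400^α (since u(0) = 0 for α > 0).
Equating: 276^α = 0.49·400^α, i.e. 0.6900^α = 0.49.
Taking logs: α·ln(276/400) = ln(0.49), so α = -0.7133499 / -0.3710637 ≈ 1.9224.

α ≈ 1.9224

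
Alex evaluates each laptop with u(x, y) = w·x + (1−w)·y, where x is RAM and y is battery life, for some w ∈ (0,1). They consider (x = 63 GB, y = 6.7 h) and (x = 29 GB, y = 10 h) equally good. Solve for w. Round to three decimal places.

w = 0.088

Equating utilities: w·63 + (1−w)·6.7 = w·29 + (1−w)·10.
w·(63−29) = (1−w)·(10−6.7), i.e. w·34 = (1−w)·3.3.
So w/(1−w) = 3.3/34 = 0.0971, giving w = 3.3/(34+3.3) = 0.088.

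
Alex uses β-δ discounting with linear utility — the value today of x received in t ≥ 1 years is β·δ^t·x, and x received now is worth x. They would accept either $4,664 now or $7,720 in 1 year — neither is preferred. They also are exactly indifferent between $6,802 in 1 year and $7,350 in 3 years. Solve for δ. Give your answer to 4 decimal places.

From the later pair, β·δ^1·6802 = β·δ^3·7350; dividing through, δ^2 = 6802/7350 = 0.92544, so δ = 0.96200.

δ ≈ 0.9620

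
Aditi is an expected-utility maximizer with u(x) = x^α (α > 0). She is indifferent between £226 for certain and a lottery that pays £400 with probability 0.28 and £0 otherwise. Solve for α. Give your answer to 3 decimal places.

α ≈ 2.230

EU(lottery) = 0.28·400^α + 0.72·0 = 0.28·400^α.
Indifference: 226^α = 0.28·400^α, so (226/400)^α = 0.28.
α = ln(0.28) / ln(226/400) = -1.272966/-0.570930 ≈ 2.230.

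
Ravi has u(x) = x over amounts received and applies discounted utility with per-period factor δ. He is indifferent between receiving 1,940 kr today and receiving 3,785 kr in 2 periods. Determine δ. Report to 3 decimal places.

δ ≈ 0.716

Equating discounted utilities: u(1940) = δ^2·u(3785) ⇒ δ^2 = u(1940)/u(3785).
With u(x) = x: δ^2 = 1940/3785 = 0.51255.
Hence δ = (0.51255)^(1/2) = 0.71593.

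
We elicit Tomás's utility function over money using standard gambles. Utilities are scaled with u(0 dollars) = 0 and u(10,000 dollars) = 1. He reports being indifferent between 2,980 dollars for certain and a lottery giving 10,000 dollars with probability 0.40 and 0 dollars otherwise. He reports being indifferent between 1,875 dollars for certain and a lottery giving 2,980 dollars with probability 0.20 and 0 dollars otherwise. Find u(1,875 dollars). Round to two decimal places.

First, u(2,980 dollars) = 0.40·u(10,000 dollars) + 0.60·u(0 dollars) = 0.40.
Then u(1,875 dollars) = 0.20·u(2,980 dollars) + 0.80·u(0 dollars) = 0.20·0.40 + 0.80·0.00 = 0.0800.

0.08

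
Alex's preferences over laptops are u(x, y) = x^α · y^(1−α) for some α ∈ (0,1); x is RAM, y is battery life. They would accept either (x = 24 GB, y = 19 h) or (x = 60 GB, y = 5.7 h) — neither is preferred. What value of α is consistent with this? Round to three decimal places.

Indifference: 24^α · 19^(1−α) = 60^α · 5.7^(1−α).
(24/60)^α = (5.7/19)^(1−α); take logs: α·ln(24/60) = (1−α)·ln(5.7/19), i.e. α·-0.916291 = (1−α)·-1.203973.
So α/(1−α) = (-1.203973)/(-0.916291) = 1.313964, and α = 1.313964/2.313964 ≈ 0.568.

α ≈ 0.568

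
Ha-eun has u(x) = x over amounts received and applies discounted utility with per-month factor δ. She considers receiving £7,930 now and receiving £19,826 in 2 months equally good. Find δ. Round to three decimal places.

The payoff in 2 months is discounted by δ^2, so u(7930) = δ^2·u(19826) and δ^2 = u(7930)/u(19826).
With u(x) = x: δ^2 = 7930/19826 = 0.39998.
Hence δ = (0.39998)^(1/2) = 0.63244.

δ ≈ 0.632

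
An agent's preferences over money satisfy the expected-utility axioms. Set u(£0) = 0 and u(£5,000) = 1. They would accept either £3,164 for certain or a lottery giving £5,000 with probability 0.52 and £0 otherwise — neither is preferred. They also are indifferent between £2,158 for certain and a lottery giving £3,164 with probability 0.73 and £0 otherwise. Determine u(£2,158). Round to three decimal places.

0.380

The first gamble pins u(£3,164): it must equal 0.52·1 + 0.48·0 = 0.52.
Chaining: u(£2,158) = 0.73·0.52 + 0.27·0.00 = 0.3796.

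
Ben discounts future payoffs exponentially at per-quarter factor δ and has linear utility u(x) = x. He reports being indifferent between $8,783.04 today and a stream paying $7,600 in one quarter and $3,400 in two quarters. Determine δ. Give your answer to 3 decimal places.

The stream is worth 7600δ + 3400δ² today, so 7600δ + 3400δ² = 8783.04.
So 3400δ² + 7600δ − 8783.04 = 0.
The positive root is δ = [−7600 + √(7600² + 4·3400·8783.04)] / (2·3400) = (−7600 + 13312.000)/6800 ≈ 0.840.

δ ≈ 0.840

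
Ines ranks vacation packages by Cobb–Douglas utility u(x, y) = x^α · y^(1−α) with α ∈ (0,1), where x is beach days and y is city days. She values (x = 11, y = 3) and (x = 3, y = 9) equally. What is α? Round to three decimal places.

α ≈ 0.458

The Cobb–Douglas utilities coincide, so 11^α·3^(1−α) = 3^α·9^(1−α).
(11/3)^α = (9/3)^(1−α); take logs: α·ln(11/3) = (1−α)·ln(9/3), i.e. α·1.299283 = (1−α)·1.098612.
Thus α·(2.397895) = 1.098612, so α = 1.098612/2.397895 ≈ 0.458.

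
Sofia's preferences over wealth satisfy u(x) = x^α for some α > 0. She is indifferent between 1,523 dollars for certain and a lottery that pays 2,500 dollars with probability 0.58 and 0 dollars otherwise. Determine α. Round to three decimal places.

α ≈ 1.099

EU(lottery) = 0.58·2500^α + 0.42·0 = 0.58·2500^α.
Indifference: 1523^α = 0.58·2500^α, so (1523/2500)^α = 0.58.
α = ln(0.58) / ln(1523/2500) = -0.544727/-0.495609 ≈ 1.099.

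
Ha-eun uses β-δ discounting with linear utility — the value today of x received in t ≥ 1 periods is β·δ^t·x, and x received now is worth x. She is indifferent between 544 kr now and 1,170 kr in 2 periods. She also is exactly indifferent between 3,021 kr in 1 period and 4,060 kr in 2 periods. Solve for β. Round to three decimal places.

From the later pair, β·δ^1·3021 = β·δ^2·4060; dividing through, δ = 3021/4060 = 0.74409.
Now use the now-vs-future pair: 544 = β·δ^2·1170 gives β = 544/(0.55367·1170) ≈ 0.840.

β ≈ 0.840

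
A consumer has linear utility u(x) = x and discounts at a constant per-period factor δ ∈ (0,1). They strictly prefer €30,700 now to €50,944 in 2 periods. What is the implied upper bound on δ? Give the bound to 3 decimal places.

Comparing present values: 30700 > δ^2·50944.
Dividing by 50944: δ^2 < 0.60262. Both sides are positive, so the square root keeps the direction.
δ < (30700/50944)^(1/2) ≈ 0.776.

δ < 0.776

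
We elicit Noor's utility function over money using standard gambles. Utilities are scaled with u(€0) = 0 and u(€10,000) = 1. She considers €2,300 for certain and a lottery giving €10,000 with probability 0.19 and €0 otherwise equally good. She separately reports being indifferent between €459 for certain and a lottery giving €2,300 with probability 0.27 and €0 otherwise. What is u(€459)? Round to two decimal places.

0.05

From the first indifference, u(€2,300) = 0.19·u(€10,000) + 0.81·u(€0) = 0.19·1 + 0.81·0 = 0.19.
The second indifference gives u(€459) = 0.27·u(€2,300) + 0.73·u(€0) = 0.27·0.19 + 0.73·0.00 = 0.0513.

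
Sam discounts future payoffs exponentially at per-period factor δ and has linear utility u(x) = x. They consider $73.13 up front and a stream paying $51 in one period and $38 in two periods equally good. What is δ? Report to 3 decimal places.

δ ≈ 0.870

Equating present values: 73.13 = 51δ + 38δ².
That is, 38δ² + 51δ − 73.13 = 0, a quadratic in δ.
By the quadratic formula (taking the positive root), δ = (−51 + √13716.76) / 76 ≈ 0.870.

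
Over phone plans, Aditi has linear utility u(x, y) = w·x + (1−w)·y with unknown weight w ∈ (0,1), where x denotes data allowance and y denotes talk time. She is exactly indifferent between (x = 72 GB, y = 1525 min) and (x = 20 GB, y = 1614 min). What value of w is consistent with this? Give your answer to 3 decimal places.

u(72,1525) = u(20,1614) means w·72 + (1−w)·1525 = w·20 + (1−w)·1614.
Rearranging, 52·w − 89·(1−w) = 0.
The marginal rate of substitution is 89/52, so w = 89/(52+89) = 0.631.

w = 0.631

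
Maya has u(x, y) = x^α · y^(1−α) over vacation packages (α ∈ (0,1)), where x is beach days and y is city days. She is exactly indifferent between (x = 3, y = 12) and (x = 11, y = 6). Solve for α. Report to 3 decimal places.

α ≈ 0.348

Set the two utilities equal: 3^α·12^(1−α) = 11^α·6^(1−α).
Rearrange to (3/11)^α = (6/12)^(1−α) and take logs: α·-1.299283 = (1−α)·-0.693147.
So α/(1−α) = (-0.693147)/(-1.299283) = 0.533484, and α = 0.533484/1.533484 ≈ 0.348.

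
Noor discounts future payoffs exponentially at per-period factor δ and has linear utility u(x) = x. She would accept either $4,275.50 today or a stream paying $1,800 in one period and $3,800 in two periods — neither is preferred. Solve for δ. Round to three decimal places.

Equating present values: 4275.50 = 1800δ + 3800δ².
So 3800δ² + 1800δ − 4275.50 = 0.
δ = (−1800 + √(1800² + 4·3800·4275.50)) / (2·3800) = (−1800 + √68227600.00) / 7600 ≈ 0.850.

δ ≈ 0.850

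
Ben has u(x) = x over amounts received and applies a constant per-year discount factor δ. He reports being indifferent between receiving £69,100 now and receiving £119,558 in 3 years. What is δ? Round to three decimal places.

δ ≈ 0.833

The payoff in 3 years is discounted by δ^3, so u(69100) = δ^3·u(119558) and δ^3 = u(69100)/u(119558).
With u(x) = x: δ^3 = 69100/119558 = 0.57796.
So δ = 0.57796^(1/3) ≈ 0.833.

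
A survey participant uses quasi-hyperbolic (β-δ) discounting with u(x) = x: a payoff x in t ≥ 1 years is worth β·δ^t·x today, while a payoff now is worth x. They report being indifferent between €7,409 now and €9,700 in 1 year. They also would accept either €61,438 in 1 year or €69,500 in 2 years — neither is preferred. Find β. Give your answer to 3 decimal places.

β ≈ 0.864

From the later pair, β·δ^1·61438 = β·δ^2·69500; dividing through, δ = 61438/69500 = 0.88400.
The first indifference: 7409 = β·δ·9700, so β = 7409/(δ·9700) = 7409/(0.88400·9700) ≈ 0.864.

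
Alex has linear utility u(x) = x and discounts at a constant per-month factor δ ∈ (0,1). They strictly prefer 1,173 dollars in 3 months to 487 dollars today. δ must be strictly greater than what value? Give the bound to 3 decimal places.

δ > 0.746

The preference means 487 < δ^3·1173.
So δ^3 > 487/1173 = 0.41517; taking the cube root of both positive sides preserves the inequality.
δ > (487/1173)^(1/3) ≈ 0.746.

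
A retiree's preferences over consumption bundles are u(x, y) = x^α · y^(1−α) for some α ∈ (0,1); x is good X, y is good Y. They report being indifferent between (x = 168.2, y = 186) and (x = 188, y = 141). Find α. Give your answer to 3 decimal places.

Set the two utilities equal: 168.2^α·186^(1−α) = 188^α·141^(1−α).
Rearrange to (168.2/188)^α = (141/186)^(1−α) and take logs: α·-0.111288 = (1−α)·-0.276987.
With A = -0.111288 and B = -0.276987: α·A = (1−α)·B, so α = B/(A+B) = -0.276987/-0.388275 ≈ 0.713.

α ≈ 0.713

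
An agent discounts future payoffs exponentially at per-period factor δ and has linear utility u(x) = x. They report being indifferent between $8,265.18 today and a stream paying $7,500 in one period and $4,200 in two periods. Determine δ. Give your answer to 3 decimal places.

Equating present values: 8265.18 = 7500δ + 4200δ².
That is, 4200δ² + 7500δ − 8265.18 = 0, a quadratic in δ.
By the quadratic formula (taking the positive root), δ = (−7500 + √195105024.00) / 8400 ≈ 0.770.

δ ≈ 0.770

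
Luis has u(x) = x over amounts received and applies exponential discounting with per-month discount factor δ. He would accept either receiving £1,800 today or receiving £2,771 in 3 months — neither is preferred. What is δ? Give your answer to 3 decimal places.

Equating discounted utilities: u(1800) = δ^3·u(2771) ⇒ δ^3 = u(1800)/u(2771).
With u(x) = x: δ^3 = 1800/2771 = 0.64958.
So δ = 0.64958^(1/3) ≈ 0.866.

δ ≈ 0.866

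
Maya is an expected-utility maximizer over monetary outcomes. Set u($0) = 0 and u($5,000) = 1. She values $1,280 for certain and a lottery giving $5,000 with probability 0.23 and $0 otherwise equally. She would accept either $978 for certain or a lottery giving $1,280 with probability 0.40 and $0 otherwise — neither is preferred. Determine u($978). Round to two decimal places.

0.09

First, u($1,280) = 0.23·u($5,000) + 0.77·u($0) = 0.23.
Then u($978) = 0.40·u($1,280) + 0.60·u($0) = 0.40·0.23 + 0.60·0.00 = 0.0920.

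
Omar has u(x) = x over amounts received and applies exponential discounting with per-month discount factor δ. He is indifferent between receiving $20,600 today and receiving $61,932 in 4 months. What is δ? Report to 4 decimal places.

The payoff in 4 months is discounted by δ^4, so u(20600) = δ^4·u(61932) and δ^4 = u(20600)/u(61932).
With u(x) = x: δ^4 = 20600/61932 = 0.33262.
Hence δ = (0.33262)^(1/4) = 0.759430.

δ ≈ 0.7594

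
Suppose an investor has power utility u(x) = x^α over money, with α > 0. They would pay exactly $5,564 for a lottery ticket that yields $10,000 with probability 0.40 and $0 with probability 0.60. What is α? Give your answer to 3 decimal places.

Since u(0) = 0, the lottery's EU is 0.40·10000^α.
Equating: 5564^α = 0.40·10000^α, i.e. 0.5564^α = 0.40.
Taking logs: α·ln(5564/10000) = ln(0.40), so α = -0.916291 / -0.586268 ≈ 1.563.

α ≈ 1.563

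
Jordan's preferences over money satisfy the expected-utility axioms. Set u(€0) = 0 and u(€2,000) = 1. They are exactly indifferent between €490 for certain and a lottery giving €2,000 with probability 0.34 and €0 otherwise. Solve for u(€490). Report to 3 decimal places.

u(€490) equals the lottery's expected utility: 0.34·1 + 0.66·0 = 0.34.

0.340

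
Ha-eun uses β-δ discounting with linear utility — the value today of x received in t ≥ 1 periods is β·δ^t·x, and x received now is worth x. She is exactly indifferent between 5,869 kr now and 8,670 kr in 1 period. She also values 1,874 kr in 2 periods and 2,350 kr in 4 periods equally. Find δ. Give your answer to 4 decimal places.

δ ≈ 0.8930

The second indifference involves only future payoffs, so β cancels: β·δ^2·1874 = β·δ^4·2350, giving δ^2 = 1874/2350 = 0.79745, so δ = 0.89300.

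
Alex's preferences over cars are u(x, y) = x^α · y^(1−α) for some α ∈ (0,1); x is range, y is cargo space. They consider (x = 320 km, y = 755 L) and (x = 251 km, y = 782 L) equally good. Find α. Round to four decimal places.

Indifference: 320^α · 755^(1−α) = 251^α · 782^(1−α).
Taking logs: α·ln 320 + (1−α)·ln 755 = α·ln 251 + (1−α)·ln 782, i.e. α·0.2428681 = (1−α)·0.0351370.
So α/(1−α) = (0.0351370)/(0.2428681) = 0.1446752, and α = 0.1446752/1.1446752 ≈ 0.1264.

α ≈ 0.1264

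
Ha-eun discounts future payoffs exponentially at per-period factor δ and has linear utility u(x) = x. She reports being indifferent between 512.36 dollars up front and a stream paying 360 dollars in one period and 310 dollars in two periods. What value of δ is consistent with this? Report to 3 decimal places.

Present value of the stream is 360·δ + 310·δ². Indifference gives 360δ + 310δ² = 512.36.
So 310δ² + 360δ − 512.36 = 0.
δ = (−360 + √(360² + 4·310·512.36)) / (2·310) = (−360 + √764926.40) / 620 ≈ 0.830.

δ ≈ 0.830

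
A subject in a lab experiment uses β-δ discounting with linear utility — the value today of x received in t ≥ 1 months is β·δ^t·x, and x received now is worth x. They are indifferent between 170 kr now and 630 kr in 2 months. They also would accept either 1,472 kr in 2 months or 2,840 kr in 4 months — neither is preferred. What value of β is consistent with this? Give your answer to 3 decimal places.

β ≈ 0.521

The second indifference involves only future payoffs, so β cancels: β·δ^2·1472 = β·δ^4·2840, giving δ^2 = 1472/2840 = 0.51831, so δ = 0.71994.
The first indifference: 170 = β·δ^2·630, so β = 170/(δ^2·630) = 170/(0.51831·630) ≈ 0.521.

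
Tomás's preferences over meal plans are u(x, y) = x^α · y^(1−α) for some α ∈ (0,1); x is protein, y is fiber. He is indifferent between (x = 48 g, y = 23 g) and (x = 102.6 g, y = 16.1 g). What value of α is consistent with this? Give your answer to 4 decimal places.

Set the two utilities equal: 48^α·23^(1−α) = 102.6^α·16.1^(1−α).
Taking logs: α·ln 48 + (1−α)·ln 23 = α·ln 102.6 + (1−α)·ln 16.1, i.e. α·-0.7596369 = (1−α)·-0.3566749.
With A = -0.7596369 and B = -0.3566749: α·A = (1−α)·B, so α = B/(A+B) = -0.3566749/-1.1163118 ≈ 0.3195.

α ≈ 0.3195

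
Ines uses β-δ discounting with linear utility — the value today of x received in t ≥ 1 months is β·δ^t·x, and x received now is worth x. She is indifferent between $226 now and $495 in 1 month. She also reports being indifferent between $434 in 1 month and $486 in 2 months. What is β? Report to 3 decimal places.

Both payoffs in the second observation are in the future, so β drops out: δ^1·434 = δ^2·486 ⇒ δ = 434/486 = 0.89300.
The first indifference: 226 = β·δ·495, so β = 226/(δ·495) = 226/(0.89300·495) ≈ 0.511.

β ≈ 0.511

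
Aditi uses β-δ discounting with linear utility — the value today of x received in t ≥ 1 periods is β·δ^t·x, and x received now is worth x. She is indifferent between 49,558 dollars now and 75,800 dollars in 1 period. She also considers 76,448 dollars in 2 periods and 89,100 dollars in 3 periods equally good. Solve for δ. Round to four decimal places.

Both payoffs in the second observation are in the future, so β drops out: δ^2·76448 = δ^3·89100 ⇒ δ = 76448/89100 = 0.85800.

δ ≈ 0.8580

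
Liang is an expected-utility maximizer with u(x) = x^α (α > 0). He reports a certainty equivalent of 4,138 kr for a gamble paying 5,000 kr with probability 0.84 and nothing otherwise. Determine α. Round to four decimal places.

EU(lottery) = 0.84·5000^α + 0.16·0 = 0.84·5000^α.
Equating: 4138^α = 0.84·5000^α, i.e. 0.8276^α = 0.84.
α = ln(0.84) / ln(4138/5000) = -0.1743534/-0.1892253 ≈ 0.9214.

α ≈ 0.9214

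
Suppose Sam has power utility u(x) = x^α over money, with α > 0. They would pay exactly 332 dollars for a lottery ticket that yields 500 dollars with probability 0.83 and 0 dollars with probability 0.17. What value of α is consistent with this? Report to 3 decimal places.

EU(lottery) = 0.83·500^α + 0.17·0 = 0.83·500^α.
Equating: 332^α = 0.83·500^α, i.e. 0.6640^α = 0.83.
Take logs: α = ln 0.83 / ln(332/500) ≈ 0.45505.

α ≈ 0.455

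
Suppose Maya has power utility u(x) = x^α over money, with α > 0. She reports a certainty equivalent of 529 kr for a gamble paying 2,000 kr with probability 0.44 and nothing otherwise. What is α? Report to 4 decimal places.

α ≈ 0.6173

EU(lottery) = 0.44·2000^α + 0.56·0 = 0.44·2000^α.
Indifference: 529^α = 0.44·2000^α, so (529/2000)^α = 0.44.
Take logs: α = ln 0.44 / ln(529/2000) ≈ 0.617319.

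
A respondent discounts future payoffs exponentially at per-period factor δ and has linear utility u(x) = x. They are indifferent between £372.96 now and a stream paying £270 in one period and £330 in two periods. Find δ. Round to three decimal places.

δ ≈ 0.730

Present value of the stream is 270·δ + 330·δ². Indifference gives 270δ + 330δ² = 372.96.
So 330δ² + 270δ − 372.96 = 0.
By the quadratic formula (taking the positive root), δ = (−270 + √565207.20) / 660 ≈ 0.730.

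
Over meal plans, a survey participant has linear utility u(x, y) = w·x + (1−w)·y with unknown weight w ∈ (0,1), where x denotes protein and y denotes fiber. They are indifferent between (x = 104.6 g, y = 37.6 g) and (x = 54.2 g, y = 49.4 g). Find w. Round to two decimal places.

w = 0.19

u(104.6,37.6) = u(54.2,49.4) means w·104.6 + (1−w)·37.6 = w·54.2 + (1−w)·49.4.
Rearranging, 50.4·w − 11.8·(1−w) = 0.
So w/(1−w) = 11.8/50.4 = 0.2341, giving w = 11.8/(50.4+11.8) = 0.19.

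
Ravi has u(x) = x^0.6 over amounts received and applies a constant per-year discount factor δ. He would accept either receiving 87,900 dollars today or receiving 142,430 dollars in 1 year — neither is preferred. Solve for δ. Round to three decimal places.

δ ≈ 0.749

The payoff in 1 year is discounted by δ, so u(87900) = δ·u(142430) and δ = u(87900)/u(142430).
With u(x) = x^0.6: δ = 87900^0.6/142430^0.6 = (87900/142430)^0.6 = 0.74857.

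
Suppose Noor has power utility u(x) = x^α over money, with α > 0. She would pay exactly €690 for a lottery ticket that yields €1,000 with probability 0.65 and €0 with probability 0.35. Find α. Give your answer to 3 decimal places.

α ≈ 1.161

The lottery's expected utility is 0.65·u(1000) + 0.35·u(0) = 0.65·1000^α (since u(0) = 0 for α > 0).
Equating: 690^α = 0.65·1000^α, i.e. 0.6900^α = 0.65.
Take logs: α = ln 0.65 / ln(690/1000) ≈ 1.16094.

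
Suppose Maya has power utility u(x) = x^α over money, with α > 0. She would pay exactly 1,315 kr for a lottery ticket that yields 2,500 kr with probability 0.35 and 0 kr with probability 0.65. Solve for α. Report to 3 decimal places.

α ≈ 1.634

EU(lottery) = 0.35·2500^α + 0.65·0 = 0.35·2500^α.
Equating: 1315^α = 0.35·2500^α, i.e. 0.5260^α = 0.35.
Take logs: α = ln 0.35 / ln(1315/2500) ≈ 1.63408.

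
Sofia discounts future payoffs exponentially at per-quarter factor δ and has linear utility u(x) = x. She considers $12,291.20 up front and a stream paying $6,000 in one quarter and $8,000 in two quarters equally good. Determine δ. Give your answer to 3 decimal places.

δ ≈ 0.920

Equating present values: 12291.20 = 6000δ + 8000δ².
So 8000δ² + 6000δ − 12291.20 = 0.
The positive root is δ = [−6000 + √(6000² + 4·8000·12291.20)] / (2·8000) = (−6000 + 20720.000)/16000 ≈ 0.920.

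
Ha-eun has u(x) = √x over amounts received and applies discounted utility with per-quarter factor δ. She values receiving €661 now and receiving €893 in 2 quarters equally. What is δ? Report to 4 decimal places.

Indifference means u(661) = δ^2 · u(893), so δ^2 = u(661)/u(893).
With u(x) = √x: δ^2 = √661/√893 = √(661/893) = 0.86035.
Hence δ = (0.86035)^(1/2) = 0.927550.

δ ≈ 0.9276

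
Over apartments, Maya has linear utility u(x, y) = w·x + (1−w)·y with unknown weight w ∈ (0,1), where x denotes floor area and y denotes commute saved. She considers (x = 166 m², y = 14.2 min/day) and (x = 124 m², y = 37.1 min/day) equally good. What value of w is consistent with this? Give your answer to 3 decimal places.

Equating utilities: w·166 + (1−w)·14.2 = w·124 + (1−w)·37.1.
w·(166−124) = (1−w)·(37.1−14.2), i.e. w·42 = (1−w)·22.9.
The marginal rate of substitution is 22.9/42, so w = 22.9/(42+22.9) = 0.353.

w = 0.353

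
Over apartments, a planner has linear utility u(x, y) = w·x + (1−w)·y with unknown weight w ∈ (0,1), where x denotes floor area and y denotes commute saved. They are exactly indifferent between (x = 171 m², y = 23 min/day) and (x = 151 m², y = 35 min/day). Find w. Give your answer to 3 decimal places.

w = 0.375

u(171,23) = u(151,35) means w·171 + (1−w)·23 = w·151 + (1−w)·35.
Rearranging, 20·w − 12·(1−w) = 0.
Hence w = 12/(20+12) = 12/32 = 0.375.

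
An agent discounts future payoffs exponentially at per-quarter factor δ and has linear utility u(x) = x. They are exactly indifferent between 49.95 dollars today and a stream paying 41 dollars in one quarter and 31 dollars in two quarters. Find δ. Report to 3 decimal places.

Present value of the stream is 41·δ + 31·δ². Indifference gives 41δ + 31δ² = 49.95.
So 31δ² + 41δ − 49.95 = 0.
By the quadratic formula (taking the positive root), δ = (−41 + √7874.80) / 62 ≈ 0.770.

δ ≈ 0.770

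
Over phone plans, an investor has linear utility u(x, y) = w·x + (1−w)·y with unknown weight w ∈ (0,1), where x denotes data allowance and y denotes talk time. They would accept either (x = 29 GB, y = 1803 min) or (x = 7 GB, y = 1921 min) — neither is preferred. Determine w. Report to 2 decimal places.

Indifference: w·29 + (1−w)·1803 = w·7 + (1−w)·1921.
Rearranging, 22·w − 118·(1−w) = 0.
So w/(1−w) = 118/22 = 5.3636, giving w = 118/(22+118) = 0.84.

w = 0.84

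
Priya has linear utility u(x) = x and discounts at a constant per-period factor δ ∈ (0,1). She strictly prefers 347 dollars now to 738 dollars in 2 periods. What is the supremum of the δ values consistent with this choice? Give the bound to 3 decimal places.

δ < 0.686

Under u(x) = x this choice says 347 > δ^2·738.
Hence δ^2 < 347/738 = 0.47019, and x ↦ x^(1/2) is increasing on (0,∞).
δ < (347/738)^(1/2) ≈ 0.686.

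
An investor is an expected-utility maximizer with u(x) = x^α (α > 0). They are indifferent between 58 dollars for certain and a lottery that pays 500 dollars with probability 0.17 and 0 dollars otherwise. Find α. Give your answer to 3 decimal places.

α ≈ 0.823

The lottery's expected utility is 0.17·u(500) + 0.83·u(0) = 0.17·500^α (since u(0) = 0 for α > 0).
Indifference: 58^α = 0.17·500^α, so (58/500)^α = 0.17.
Take logs: α = ln 0.17 / ln(58/500) ≈ 0.82257.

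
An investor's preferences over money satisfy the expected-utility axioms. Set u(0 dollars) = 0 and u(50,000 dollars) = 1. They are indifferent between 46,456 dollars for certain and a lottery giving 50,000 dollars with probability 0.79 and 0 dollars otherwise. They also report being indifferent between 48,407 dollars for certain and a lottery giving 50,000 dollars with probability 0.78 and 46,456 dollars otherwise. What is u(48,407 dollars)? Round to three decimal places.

0.954

The first gamble pins u(46,456 dollars): it must equal 0.79·1 + 0.21·0 = 0.79.
The second indifference gives u(48,407 dollars) = 0.78·u(50,000 dollars) + 0.22·u(46,456 dollars) = 0.78·1.00 + 0.22·0.79 = 0.9538.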